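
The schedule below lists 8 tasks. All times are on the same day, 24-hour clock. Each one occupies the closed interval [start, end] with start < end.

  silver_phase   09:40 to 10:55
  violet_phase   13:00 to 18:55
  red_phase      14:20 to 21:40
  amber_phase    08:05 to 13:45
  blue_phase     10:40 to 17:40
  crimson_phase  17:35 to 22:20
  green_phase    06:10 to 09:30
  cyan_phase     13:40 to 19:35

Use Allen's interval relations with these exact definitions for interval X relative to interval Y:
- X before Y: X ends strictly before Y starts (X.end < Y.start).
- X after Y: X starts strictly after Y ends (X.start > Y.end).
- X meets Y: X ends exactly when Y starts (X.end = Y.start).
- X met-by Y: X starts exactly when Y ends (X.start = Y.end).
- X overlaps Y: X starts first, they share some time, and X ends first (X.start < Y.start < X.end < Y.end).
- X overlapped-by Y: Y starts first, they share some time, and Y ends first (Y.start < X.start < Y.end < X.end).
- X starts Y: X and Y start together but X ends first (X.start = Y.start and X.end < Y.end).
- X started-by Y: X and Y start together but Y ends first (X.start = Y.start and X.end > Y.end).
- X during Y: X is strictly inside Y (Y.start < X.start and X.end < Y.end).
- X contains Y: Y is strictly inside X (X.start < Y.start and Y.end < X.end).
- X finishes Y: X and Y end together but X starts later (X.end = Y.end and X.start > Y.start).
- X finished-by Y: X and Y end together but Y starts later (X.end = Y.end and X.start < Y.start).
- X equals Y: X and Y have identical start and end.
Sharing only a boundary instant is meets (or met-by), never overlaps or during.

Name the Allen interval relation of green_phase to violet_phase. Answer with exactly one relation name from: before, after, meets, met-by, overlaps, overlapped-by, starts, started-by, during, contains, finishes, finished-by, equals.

green_phase = [06:10, 09:30]; violet_phase = [13:00, 18:55].
Compare endpoints: green_phase.start < violet_phase.start, green_phase.start < violet_phase.end, green_phase.end < violet_phase.start, green_phase.end < violet_phase.end.
That pattern is 'before'.

before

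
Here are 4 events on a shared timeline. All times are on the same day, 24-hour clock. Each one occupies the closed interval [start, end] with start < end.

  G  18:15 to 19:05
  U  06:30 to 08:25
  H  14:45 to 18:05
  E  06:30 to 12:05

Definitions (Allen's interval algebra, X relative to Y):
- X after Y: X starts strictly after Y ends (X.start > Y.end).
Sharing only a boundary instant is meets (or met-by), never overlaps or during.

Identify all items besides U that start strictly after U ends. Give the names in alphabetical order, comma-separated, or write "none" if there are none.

Target U = [06:30, 08:25].
E [06:30, 12:05] → started-by → no.
G [18:15, 19:05] → after → yes.
H [14:45, 18:05] → after → yes.
Result: G, H.

G, H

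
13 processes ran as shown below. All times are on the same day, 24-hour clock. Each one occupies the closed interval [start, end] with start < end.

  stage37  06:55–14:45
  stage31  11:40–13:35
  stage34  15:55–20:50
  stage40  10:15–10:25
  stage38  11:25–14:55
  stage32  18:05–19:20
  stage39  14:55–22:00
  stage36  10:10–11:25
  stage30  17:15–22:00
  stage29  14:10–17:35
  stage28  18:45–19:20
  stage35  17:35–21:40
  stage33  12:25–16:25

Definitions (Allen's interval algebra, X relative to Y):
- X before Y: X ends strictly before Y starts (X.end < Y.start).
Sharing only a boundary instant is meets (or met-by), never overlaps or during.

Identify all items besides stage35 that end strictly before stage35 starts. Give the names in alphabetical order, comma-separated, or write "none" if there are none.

Target stage35 = [17:35, 21:40].
stage28 [18:45, 19:20] → during → no.
stage29 [14:10, 17:35] → meets → no.
stage30 [17:15, 22:00] → contains → no.
stage31 [11:40, 13:35] → before → yes.
stage32 [18:05, 19:20] → during → no.
stage33 [12:25, 16:25] → before → yes.
stage34 [15:55, 20:50] → overlaps → no.
stage36 [10:10, 11:25] → before → yes.
stage37 [06:55, 14:45] → before → yes.
stage38 [11:25, 14:55] → before → yes.
stage39 [14:55, 22:00] → contains → no.
stage40 [10:15, 10:25] → before → yes.
Result: stage31, stage33, stage36, stage37, stage38, stage40.

stage31, stage33, stage36, stage37, stage38, stage40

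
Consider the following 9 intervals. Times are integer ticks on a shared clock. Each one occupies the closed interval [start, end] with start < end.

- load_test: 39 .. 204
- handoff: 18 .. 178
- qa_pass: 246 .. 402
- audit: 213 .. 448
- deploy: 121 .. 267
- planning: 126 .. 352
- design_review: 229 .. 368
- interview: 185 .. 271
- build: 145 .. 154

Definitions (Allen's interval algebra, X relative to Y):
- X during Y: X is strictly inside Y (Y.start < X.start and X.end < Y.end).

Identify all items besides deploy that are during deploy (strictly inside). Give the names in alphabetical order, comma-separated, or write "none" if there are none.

Target deploy = [121, 267].
audit [213, 448] → overlapped-by → no.
build [145, 154] → during → yes.
design_review [229, 368] → overlapped-by → no.
handoff [18, 178] → overlaps → no.
interview [185, 271] → overlapped-by → no.
load_test [39, 204] → overlaps → no.
planning [126, 352] → overlapped-by → no.
qa_pass [246, 402] → overlapped-by → no.
Result: build.

build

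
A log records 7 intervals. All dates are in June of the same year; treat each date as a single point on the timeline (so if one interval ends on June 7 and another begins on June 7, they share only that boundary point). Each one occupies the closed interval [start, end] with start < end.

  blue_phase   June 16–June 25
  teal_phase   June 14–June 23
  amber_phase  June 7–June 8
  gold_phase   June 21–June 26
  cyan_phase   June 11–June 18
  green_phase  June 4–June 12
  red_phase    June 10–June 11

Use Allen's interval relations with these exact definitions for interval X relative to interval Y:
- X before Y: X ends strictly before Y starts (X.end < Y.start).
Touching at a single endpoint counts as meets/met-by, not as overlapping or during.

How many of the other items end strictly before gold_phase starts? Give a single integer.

Target gold_phase = [June 21, June 26].
amber_phase [June 7, June 8] → before → counts.
blue_phase [June 16, June 25] → overlaps → no.
cyan_phase [June 11, June 18] → before → counts.
green_phase [June 4, June 12] → before → counts.
red_phase [June 10, June 11] → before → counts.
teal_phase [June 14, June 23] → overlaps → no.
Total: 4.

4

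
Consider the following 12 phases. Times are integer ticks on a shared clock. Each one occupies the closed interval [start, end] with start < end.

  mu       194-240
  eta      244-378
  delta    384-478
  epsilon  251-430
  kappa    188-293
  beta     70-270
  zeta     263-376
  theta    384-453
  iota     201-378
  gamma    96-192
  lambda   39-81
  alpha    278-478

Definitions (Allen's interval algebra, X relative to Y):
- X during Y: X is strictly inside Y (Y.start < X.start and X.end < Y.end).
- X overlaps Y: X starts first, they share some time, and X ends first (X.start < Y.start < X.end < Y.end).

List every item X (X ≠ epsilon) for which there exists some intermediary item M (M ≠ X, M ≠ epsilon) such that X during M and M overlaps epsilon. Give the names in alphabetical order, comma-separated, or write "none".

Target epsilon = [251, 430].
Intermediaries M with M overlaps epsilon: beta, eta, iota, kappa.
Via beta — items with X during beta: gamma, mu.
Via eta — items with X during eta: zeta.
Via iota — items with X during iota: zeta.
Via kappa — items with X during kappa: mu.
Union: gamma, mu, zeta.

gamma, mu, zeta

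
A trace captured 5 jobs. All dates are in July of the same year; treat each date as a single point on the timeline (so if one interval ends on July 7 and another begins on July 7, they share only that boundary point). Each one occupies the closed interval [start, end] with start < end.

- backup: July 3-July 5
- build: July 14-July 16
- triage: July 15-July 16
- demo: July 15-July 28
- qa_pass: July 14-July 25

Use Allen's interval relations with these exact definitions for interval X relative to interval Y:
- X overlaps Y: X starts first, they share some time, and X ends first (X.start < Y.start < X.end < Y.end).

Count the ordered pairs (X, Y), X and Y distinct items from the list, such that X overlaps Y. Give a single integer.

Checking all 20 ordered pairs for relation 'overlaps'; matching pairs in alphabetical order:
(build, demo): build overlaps demo ✓
(qa_pass, demo): qa_pass overlaps demo ✓
Count: 2.

2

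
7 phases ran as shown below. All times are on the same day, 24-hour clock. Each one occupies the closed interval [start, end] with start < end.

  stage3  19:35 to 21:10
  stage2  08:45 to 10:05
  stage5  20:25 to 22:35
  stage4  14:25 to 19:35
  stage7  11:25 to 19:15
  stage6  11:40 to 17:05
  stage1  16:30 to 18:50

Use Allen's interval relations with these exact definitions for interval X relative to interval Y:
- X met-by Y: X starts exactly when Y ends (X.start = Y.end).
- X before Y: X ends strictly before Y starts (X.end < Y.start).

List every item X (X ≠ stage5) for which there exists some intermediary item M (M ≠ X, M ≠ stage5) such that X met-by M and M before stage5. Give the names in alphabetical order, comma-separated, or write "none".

stage3

Target stage5 = [20:25, 22:35].
Intermediaries M with M before stage5: stage1, stage2, stage4, stage6, stage7.
Via stage1 — items with X met-by stage1: none.
Via stage2 — items with X met-by stage2: none.
Via stage4 — items with X met-by stage4: stage3.
Via stage6 — items with X met-by stage6: none.
Via stage7 — items with X met-by stage7: none.
Union: stage3.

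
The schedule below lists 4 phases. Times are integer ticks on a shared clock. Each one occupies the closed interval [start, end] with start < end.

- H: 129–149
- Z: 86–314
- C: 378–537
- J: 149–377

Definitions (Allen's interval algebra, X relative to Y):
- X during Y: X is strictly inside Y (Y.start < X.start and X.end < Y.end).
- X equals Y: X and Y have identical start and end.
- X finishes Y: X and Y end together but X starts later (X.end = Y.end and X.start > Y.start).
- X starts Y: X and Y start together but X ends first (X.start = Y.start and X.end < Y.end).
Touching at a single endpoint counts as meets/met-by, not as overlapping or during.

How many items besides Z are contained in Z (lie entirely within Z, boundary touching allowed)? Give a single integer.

Target Z = [86, 314].
C [378, 537] → after → no.
H [129, 149] → during → counts.
J [149, 377] → overlapped-by → no.
Total: 1.

1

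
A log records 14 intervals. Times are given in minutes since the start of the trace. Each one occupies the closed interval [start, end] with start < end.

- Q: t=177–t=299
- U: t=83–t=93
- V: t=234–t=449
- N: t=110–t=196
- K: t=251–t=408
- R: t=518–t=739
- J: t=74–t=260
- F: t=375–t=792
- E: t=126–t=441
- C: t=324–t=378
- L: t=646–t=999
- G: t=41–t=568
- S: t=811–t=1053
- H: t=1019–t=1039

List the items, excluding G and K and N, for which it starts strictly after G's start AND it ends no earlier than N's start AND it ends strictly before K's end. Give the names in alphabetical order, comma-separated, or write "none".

Conditions: its start is strictly after G's start (X.start > t=41) AND its end is no earlier than N's start (X.end >= t=110) AND its end is strictly before K's end (X.end < t=408).
C: start t=324 > t=41? ✓; end t=378 >= t=110? ✓; end t=378 < t=408? ✓ → yes.
E: start t=126 > t=41? ✓; end t=441 >= t=110? ✓; end t=441 < t=408? ✗ → no.
F: start t=375 > t=41? ✓; end t=792 >= t=110? ✓; end t=792 < t=408? ✗ → no.
H: start t=1019 > t=41? ✓; end t=1039 >= t=110? ✓; end t=1039 < t=408? ✗ → no.
J: start t=74 > t=41? ✓; end t=260 >= t=110? ✓; end t=260 < t=408? ✓ → yes.
L: start t=646 > t=41? ✓; end t=999 >= t=110? ✓; end t=999 < t=408? ✗ → no.
Q: start t=177 > t=41? ✓; end t=299 >= t=110? ✓; end t=299 < t=408? ✓ → yes.
R: start t=518 > t=41? ✓; end t=739 >= t=110? ✓; end t=739 < t=408? ✗ → no.
S: start t=811 > t=41? ✓; end t=1053 >= t=110? ✓; end t=1053 < t=408? ✗ → no.
U: start t=83 > t=41? ✓; end t=93 >= t=110? ✗; end t=93 < t=408? ✓ → no.
V: start t=234 > t=41? ✓; end t=449 >= t=110? ✓; end t=449 < t=408? ✗ → no.
Result: C, J, Q.

C, J, Q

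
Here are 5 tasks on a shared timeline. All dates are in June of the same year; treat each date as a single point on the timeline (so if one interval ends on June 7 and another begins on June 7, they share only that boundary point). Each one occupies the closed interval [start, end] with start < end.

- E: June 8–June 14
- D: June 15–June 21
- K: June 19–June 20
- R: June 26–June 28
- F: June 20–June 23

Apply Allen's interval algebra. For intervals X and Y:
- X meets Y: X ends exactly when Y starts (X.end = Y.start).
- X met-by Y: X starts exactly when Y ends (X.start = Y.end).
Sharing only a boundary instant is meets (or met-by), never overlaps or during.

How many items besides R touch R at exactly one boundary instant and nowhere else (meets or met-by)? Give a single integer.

Target R = [June 26, June 28].
D [June 15, June 21] → before → no.
E [June 8, June 14] → before → no.
F [June 20, June 23] → before → no.
K [June 19, June 20] → before → no.
Total: 0.

0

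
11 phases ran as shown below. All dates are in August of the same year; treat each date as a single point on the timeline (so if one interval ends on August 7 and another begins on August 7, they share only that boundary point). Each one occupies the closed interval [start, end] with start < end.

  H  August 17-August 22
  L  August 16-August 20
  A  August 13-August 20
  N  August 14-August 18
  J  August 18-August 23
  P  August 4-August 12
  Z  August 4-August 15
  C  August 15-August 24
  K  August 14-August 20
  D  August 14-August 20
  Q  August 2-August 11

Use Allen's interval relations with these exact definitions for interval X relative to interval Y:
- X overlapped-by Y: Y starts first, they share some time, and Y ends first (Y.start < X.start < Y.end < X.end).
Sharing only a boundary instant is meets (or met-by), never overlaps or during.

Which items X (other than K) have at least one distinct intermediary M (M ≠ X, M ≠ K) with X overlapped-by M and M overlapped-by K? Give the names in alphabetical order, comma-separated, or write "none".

Target K = [August 14, August 20].
Intermediaries M with M overlapped-by K: C, H, J.
Via C — items with X overlapped-by C: none.
Via H — items with X overlapped-by H: J.
Via J — items with X overlapped-by J: none.
Union: J.

J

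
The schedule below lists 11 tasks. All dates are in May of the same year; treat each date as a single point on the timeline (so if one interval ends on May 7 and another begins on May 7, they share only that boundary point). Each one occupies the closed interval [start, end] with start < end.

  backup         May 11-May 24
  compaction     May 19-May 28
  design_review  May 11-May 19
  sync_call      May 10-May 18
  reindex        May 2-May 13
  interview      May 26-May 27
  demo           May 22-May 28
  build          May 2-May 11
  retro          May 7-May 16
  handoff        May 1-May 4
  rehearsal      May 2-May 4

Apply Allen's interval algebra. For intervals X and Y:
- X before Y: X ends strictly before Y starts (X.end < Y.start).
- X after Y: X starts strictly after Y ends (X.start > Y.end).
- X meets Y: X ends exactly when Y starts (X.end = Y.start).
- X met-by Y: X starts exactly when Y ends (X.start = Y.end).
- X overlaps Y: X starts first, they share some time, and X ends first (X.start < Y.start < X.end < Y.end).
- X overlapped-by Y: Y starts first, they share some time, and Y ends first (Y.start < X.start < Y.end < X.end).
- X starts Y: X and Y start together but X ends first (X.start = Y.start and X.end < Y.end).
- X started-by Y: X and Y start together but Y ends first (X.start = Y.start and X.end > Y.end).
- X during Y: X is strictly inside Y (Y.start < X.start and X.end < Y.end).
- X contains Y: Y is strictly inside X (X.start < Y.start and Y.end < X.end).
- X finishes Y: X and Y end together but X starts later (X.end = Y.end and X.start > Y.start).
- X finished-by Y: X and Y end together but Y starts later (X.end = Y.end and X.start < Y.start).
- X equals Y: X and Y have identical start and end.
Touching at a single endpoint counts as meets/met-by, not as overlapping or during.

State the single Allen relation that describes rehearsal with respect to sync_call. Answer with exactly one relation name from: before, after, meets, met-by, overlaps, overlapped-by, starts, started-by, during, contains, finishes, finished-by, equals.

before

rehearsal = [May 2, May 4]; sync_call = [May 10, May 18].
Compare endpoints: rehearsal.start < sync_call.start, rehearsal.start < sync_call.end, rehearsal.end < sync_call.start, rehearsal.end < sync_call.end.
That pattern is 'before'.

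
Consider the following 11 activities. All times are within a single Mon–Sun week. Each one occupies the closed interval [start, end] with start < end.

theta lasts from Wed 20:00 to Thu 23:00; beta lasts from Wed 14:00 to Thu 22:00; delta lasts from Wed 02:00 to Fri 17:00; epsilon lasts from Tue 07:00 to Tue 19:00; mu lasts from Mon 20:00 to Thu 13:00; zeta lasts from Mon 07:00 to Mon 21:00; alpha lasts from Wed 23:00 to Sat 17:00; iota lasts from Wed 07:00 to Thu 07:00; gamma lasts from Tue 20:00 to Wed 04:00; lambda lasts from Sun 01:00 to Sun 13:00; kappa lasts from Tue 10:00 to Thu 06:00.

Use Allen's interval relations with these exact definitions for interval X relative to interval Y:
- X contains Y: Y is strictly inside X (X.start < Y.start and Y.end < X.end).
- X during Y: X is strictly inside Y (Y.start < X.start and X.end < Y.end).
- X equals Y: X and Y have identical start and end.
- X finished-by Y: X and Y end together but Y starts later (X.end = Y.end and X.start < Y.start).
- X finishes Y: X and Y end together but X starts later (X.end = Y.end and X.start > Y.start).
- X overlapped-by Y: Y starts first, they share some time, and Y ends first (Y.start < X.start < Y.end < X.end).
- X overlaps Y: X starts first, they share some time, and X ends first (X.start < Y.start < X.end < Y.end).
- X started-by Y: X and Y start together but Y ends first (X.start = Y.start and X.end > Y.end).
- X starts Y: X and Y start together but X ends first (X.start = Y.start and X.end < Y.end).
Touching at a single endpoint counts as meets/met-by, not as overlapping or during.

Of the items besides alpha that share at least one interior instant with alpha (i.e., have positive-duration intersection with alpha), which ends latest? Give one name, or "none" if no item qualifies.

Target alpha = [Wed 23:00, Sat 17:00].
beta [Wed 14:00, Thu 22:00] → overlaps → candidate.
delta [Wed 02:00, Fri 17:00] → overlaps → candidate.
epsilon [Tue 07:00, Tue 19:00] → before → excluded.
gamma [Tue 20:00, Wed 04:00] → before → excluded.
iota [Wed 07:00, Thu 07:00] → overlaps → candidate.
kappa [Tue 10:00, Thu 06:00] → overlaps → candidate.
lambda [Sun 01:00, Sun 13:00] → after → excluded.
mu [Mon 20:00, Thu 13:00] → overlaps → candidate.
theta [Wed 20:00, Thu 23:00] → overlaps → candidate.
zeta [Mon 07:00, Mon 21:00] → before → excluded.
Among candidates, latest end is Fri 17:00 → delta.

delta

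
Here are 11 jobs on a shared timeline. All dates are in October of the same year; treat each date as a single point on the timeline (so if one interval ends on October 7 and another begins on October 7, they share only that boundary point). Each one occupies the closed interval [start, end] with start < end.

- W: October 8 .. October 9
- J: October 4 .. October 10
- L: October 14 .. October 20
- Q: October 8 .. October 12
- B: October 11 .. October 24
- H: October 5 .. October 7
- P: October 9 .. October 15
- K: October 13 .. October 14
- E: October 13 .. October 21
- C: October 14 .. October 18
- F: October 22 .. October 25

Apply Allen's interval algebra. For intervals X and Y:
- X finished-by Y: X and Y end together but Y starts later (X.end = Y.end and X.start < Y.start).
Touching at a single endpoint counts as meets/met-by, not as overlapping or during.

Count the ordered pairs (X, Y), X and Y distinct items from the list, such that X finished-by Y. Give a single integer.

0

Checking all 110 ordered pairs for relation 'finished-by'; matching pairs in alphabetical order:
No pair satisfies it.
Count: 0.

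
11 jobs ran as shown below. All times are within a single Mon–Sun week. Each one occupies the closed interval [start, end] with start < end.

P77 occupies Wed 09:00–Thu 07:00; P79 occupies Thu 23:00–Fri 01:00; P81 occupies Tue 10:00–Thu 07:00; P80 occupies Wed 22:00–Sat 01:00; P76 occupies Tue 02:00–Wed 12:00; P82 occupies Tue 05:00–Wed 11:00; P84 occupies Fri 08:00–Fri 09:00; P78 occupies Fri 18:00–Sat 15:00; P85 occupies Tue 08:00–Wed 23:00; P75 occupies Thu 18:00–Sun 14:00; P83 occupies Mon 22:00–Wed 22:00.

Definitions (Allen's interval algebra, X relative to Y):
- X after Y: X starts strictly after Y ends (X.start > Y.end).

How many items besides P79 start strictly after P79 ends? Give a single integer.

2

Target P79 = [Thu 23:00, Fri 01:00].
P75 [Thu 18:00, Sun 14:00] → contains → no.
P76 [Tue 02:00, Wed 12:00] → before → no.
P77 [Wed 09:00, Thu 07:00] → before → no.
P78 [Fri 18:00, Sat 15:00] → after → counts.
P80 [Wed 22:00, Sat 01:00] → contains → no.
P81 [Tue 10:00, Thu 07:00] → before → no.
P82 [Tue 05:00, Wed 11:00] → before → no.
P83 [Mon 22:00, Wed 22:00] → before → no.
P84 [Fri 08:00, Fri 09:00] → after → counts.
P85 [Tue 08:00, Wed 23:00] → before → no.
Total: 2.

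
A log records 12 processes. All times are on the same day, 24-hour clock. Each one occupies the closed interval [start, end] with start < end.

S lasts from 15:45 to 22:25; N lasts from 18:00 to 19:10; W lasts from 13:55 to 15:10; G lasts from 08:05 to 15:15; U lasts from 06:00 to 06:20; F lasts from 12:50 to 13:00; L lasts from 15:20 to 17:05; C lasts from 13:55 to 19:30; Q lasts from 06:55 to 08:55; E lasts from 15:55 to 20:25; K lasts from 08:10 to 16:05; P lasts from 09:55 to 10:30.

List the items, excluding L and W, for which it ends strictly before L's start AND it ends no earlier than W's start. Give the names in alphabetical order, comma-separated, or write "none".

Conditions: its end is strictly before L's start (X.end < 15:20) AND its end is no earlier than W's start (X.end >= 13:55).
C: end 19:30 < 15:20? ✗; end 19:30 >= 13:55? ✓ → no.
E: end 20:25 < 15:20? ✗; end 20:25 >= 13:55? ✓ → no.
F: end 13:00 < 15:20? ✓; end 13:00 >= 13:55? ✗ → no.
G: end 15:15 < 15:20? ✓; end 15:15 >= 13:55? ✓ → yes.
K: end 16:05 < 15:20? ✗; end 16:05 >= 13:55? ✓ → no.
N: end 19:10 < 15:20? ✗; end 19:10 >= 13:55? ✓ → no.
P: end 10:30 < 15:20? ✓; end 10:30 >= 13:55? ✗ → no.
Q: end 08:55 < 15:20? ✓; end 08:55 >= 13:55? ✗ → no.
S: end 22:25 < 15:20? ✗; end 22:25 >= 13:55? ✓ → no.
U: end 06:20 < 15:20? ✓; end 06:20 >= 13:55? ✗ → no.
Result: G.

G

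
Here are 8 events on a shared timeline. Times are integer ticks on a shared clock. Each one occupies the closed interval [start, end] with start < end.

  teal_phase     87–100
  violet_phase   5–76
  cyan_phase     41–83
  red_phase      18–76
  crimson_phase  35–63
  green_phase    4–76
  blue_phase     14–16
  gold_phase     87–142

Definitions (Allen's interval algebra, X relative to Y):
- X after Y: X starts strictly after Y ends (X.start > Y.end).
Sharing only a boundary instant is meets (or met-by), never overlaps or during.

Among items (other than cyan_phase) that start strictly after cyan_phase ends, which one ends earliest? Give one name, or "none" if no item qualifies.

teal_phase

Target cyan_phase = [41, 83].
blue_phase [14, 16] → before → excluded.
crimson_phase [35, 63] → overlaps → excluded.
gold_phase [87, 142] → after → candidate.
green_phase [4, 76] → overlaps → excluded.
red_phase [18, 76] → overlaps → excluded.
teal_phase [87, 100] → after → candidate.
violet_phase [5, 76] → overlaps → excluded.
Among candidates, earliest end is 100 → teal_phase.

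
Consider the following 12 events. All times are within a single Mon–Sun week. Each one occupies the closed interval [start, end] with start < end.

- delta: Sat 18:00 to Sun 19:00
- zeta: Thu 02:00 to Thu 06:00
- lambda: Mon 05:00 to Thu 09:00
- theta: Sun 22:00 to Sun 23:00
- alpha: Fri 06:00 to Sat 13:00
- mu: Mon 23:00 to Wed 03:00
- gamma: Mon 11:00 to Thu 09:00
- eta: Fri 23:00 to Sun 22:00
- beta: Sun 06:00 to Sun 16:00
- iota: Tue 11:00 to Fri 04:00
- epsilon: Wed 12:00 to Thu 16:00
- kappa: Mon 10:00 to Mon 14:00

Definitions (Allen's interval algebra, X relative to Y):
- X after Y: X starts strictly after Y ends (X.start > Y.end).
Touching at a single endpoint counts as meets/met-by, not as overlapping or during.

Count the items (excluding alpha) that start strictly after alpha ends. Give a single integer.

3

Target alpha = [Fri 06:00, Sat 13:00].
beta [Sun 06:00, Sun 16:00] → after → counts.
delta [Sat 18:00, Sun 19:00] → after → counts.
epsilon [Wed 12:00, Thu 16:00] → before → no.
eta [Fri 23:00, Sun 22:00] → overlapped-by → no.
gamma [Mon 11:00, Thu 09:00] → before → no.
iota [Tue 11:00, Fri 04:00] → before → no.
kappa [Mon 10:00, Mon 14:00] → before → no.
lambda [Mon 05:00, Thu 09:00] → before → no.
mu [Mon 23:00, Wed 03:00] → before → no.
theta [Sun 22:00, Sun 23:00] → after → counts.
zeta [Thu 02:00, Thu 06:00] → before → no.
Total: 3.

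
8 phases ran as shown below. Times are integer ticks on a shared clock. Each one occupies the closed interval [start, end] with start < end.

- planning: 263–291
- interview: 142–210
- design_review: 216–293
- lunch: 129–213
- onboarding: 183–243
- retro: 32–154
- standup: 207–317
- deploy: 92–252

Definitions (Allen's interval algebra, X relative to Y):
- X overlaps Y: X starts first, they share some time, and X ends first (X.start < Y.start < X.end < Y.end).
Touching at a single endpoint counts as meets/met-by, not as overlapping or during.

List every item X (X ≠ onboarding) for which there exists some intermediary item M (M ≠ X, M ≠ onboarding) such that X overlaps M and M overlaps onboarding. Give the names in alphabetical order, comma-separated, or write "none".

retro

Target onboarding = [183, 243].
Intermediaries M with M overlaps onboarding: interview, lunch.
Via interview — items with X overlaps interview: retro.
Via lunch — items with X overlaps lunch: retro.
Union: retro.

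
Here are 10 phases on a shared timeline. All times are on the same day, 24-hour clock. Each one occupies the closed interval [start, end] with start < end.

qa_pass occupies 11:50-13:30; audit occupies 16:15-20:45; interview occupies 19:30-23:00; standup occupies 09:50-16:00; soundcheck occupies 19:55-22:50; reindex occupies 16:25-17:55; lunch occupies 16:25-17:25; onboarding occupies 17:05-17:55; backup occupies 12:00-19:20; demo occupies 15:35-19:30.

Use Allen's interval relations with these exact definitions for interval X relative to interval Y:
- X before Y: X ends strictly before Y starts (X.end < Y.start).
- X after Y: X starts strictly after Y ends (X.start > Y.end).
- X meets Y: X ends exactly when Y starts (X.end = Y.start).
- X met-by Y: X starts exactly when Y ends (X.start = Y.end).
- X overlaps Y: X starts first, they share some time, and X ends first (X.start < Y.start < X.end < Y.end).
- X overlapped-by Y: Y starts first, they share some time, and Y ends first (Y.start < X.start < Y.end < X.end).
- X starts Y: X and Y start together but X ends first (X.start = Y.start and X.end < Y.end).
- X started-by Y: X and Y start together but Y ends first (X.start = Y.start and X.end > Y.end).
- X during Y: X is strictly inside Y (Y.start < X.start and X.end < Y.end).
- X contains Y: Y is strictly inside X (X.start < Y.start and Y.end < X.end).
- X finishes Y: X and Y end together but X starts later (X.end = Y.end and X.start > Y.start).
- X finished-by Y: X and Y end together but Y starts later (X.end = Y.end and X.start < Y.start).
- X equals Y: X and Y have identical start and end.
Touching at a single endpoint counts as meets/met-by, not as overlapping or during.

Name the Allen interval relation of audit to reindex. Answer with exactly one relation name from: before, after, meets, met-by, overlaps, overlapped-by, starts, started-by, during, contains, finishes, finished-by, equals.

contains

audit = [16:15, 20:45]; reindex = [16:25, 17:55].
Compare endpoints: audit.start < reindex.start, audit.start < reindex.end, audit.end > reindex.start, audit.end > reindex.end.
That pattern is 'contains'.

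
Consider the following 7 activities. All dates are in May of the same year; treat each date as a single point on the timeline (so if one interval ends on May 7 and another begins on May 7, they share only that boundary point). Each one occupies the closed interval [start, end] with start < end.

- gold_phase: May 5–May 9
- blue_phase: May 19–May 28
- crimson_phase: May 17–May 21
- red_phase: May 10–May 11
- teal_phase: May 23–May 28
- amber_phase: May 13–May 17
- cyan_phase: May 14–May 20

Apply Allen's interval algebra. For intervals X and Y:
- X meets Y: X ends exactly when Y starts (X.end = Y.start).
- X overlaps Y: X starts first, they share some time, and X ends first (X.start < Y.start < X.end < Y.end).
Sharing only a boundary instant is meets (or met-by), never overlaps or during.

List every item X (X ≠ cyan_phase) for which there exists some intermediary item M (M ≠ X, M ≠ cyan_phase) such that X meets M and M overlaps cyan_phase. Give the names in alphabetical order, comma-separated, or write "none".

Target cyan_phase = [May 14, May 20].
Intermediaries M with M overlaps cyan_phase: amber_phase.
Via amber_phase — items with X meets amber_phase: none.
Union: none.

none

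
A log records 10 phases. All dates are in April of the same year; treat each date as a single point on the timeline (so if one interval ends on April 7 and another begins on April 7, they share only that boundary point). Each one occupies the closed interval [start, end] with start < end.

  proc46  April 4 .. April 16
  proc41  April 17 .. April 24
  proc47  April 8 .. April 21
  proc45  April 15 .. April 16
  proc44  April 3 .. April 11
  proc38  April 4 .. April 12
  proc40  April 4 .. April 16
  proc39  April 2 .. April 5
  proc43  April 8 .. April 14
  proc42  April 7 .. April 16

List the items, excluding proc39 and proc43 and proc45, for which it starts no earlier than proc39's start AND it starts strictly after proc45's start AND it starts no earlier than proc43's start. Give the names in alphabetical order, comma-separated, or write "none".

Conditions: its start is no earlier than proc39's start (X.start >= April 2) AND its start is strictly after proc45's start (X.start > April 15) AND its start is no earlier than proc43's start (X.start >= April 8).
proc38: start April 4 >= April 2? ✓; start April 4 > April 15? ✗; start April 4 >= April 8? ✗ → no.
proc40: start April 4 >= April 2? ✓; start April 4 > April 15? ✗; start April 4 >= April 8? ✗ → no.
proc41: start April 17 >= April 2? ✓; start April 17 > April 15? ✓; start April 17 >= April 8? ✓ → yes.
proc42: start April 7 >= April 2? ✓; start April 7 > April 15? ✗; start April 7 >= April 8? ✗ → no.
proc44: start April 3 >= April 2? ✓; start April 3 > April 15? ✗; start April 3 >= April 8? ✗ → no.
proc46: start April 4 >= April 2? ✓; start April 4 > April 15? ✗; start April 4 >= April 8? ✗ → no.
proc47: start April 8 >= April 2? ✓; start April 8 > April 15? ✗; start April 8 >= April 8? ✓ → no.
Result: proc41.

proc41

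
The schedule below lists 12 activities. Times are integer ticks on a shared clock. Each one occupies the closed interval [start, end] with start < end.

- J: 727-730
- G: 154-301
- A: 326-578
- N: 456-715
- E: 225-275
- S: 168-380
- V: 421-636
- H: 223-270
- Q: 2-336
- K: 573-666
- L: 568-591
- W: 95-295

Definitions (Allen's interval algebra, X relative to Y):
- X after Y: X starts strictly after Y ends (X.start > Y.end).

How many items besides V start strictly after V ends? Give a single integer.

1

Target V = [421, 636].
A [326, 578] → overlaps → no.
E [225, 275] → before → no.
G [154, 301] → before → no.
H [223, 270] → before → no.
J [727, 730] → after → counts.
K [573, 666] → overlapped-by → no.
L [568, 591] → during → no.
N [456, 715] → overlapped-by → no.
Q [2, 336] → before → no.
S [168, 380] → before → no.
W [95, 295] → before → no.
Total: 1.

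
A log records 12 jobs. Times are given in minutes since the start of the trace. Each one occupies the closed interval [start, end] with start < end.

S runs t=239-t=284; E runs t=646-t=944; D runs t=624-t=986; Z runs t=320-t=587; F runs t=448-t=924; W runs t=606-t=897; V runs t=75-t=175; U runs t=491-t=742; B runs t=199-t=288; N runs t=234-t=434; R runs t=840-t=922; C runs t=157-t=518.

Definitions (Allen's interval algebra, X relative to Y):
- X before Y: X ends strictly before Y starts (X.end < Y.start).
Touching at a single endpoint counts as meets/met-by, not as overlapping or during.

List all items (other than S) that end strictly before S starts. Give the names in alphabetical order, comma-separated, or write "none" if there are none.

Target S = [t=239, t=284].
B [t=199, t=288] → contains → no.
C [t=157, t=518] → contains → no.
D [t=624, t=986] → after → no.
E [t=646, t=944] → after → no.
F [t=448, t=924] → after → no.
N [t=234, t=434] → contains → no.
R [t=840, t=922] → after → no.
U [t=491, t=742] → after → no.
V [t=75, t=175] → before → yes.
W [t=606, t=897] → after → no.
Z [t=320, t=587] → after → no.
Result: V.

V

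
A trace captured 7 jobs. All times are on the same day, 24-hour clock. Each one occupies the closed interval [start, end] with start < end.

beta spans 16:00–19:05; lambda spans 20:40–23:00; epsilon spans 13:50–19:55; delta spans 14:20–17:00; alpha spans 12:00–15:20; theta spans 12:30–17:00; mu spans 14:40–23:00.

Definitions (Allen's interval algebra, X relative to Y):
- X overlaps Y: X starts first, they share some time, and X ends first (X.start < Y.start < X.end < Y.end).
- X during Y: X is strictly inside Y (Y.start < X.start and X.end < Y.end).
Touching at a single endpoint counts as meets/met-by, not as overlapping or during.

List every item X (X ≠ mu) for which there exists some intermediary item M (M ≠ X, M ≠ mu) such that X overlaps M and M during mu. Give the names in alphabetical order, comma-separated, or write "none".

delta, theta

Target mu = [14:40, 23:00].
Intermediaries M with M during mu: beta.
Via beta — items with X overlaps beta: delta, theta.
Union: delta, theta.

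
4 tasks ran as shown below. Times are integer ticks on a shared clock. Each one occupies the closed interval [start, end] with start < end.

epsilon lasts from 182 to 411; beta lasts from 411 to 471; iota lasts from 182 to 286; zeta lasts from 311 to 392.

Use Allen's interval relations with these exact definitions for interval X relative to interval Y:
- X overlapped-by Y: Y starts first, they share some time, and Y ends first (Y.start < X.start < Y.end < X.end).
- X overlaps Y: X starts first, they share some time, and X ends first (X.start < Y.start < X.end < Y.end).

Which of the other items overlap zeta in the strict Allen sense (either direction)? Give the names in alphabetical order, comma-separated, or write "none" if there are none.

Target zeta = [311, 392].
beta [411, 471] → after → no.
epsilon [182, 411] → contains → no.
iota [182, 286] → before → no.
Result: none.

none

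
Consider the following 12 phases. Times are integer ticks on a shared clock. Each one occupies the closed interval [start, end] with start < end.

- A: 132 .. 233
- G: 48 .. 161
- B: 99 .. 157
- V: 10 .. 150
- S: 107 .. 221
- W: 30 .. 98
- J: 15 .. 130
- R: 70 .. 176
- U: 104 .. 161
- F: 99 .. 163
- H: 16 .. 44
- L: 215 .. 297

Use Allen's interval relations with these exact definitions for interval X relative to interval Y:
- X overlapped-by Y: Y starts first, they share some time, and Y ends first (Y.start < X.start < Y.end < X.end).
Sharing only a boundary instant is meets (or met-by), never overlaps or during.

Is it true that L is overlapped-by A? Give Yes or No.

Yes

L = [215, 297], A = [132, 233].
Actual relation of L to A: overlapped-by.
Asked whether 'overlapped-by' holds → Yes.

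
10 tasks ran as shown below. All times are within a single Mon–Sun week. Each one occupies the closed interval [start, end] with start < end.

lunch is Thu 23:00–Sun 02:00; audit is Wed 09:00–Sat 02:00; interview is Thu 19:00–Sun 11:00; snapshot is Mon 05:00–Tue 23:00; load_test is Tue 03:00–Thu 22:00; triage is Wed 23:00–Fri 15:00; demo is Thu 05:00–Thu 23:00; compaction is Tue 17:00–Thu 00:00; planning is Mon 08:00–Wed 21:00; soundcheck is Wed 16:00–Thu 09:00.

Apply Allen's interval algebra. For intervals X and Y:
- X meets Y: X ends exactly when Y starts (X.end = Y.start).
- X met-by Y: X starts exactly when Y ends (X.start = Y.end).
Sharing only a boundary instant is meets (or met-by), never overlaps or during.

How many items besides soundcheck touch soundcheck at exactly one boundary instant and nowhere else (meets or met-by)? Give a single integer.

Target soundcheck = [Wed 16:00, Thu 09:00].
audit [Wed 09:00, Sat 02:00] → contains → no.
compaction [Tue 17:00, Thu 00:00] → overlaps → no.
demo [Thu 05:00, Thu 23:00] → overlapped-by → no.
interview [Thu 19:00, Sun 11:00] → after → no.
load_test [Tue 03:00, Thu 22:00] → contains → no.
lunch [Thu 23:00, Sun 02:00] → after → no.
planning [Mon 08:00, Wed 21:00] → overlaps → no.
snapshot [Mon 05:00, Tue 23:00] → before → no.
triage [Wed 23:00, Fri 15:00] → overlapped-by → no.
Total: 0.

0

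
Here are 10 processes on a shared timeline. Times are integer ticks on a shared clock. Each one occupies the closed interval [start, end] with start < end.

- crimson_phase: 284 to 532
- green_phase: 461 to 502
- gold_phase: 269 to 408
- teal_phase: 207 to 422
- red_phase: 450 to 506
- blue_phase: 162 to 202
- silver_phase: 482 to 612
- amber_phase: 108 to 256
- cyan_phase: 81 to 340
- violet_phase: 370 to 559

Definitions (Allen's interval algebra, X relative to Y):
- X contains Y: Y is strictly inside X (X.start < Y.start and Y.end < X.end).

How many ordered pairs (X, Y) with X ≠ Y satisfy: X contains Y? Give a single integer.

9

Checking all 90 ordered pairs for relation 'contains'; matching pairs in alphabetical order:
(amber_phase, blue_phase): amber_phase contains blue_phase ✓
(crimson_phase, green_phase): crimson_phase contains green_phase ✓
(crimson_phase, red_phase): crimson_phase contains red_phase ✓
(cyan_phase, amber_phase): cyan_phase contains amber_phase ✓
(cyan_phase, blue_phase): cyan_phase contains blue_phase ✓
(red_phase, green_phase): red_phase contains green_phase ✓
(teal_phase, gold_phase): teal_phase contains gold_phase ✓
(violet_phase, green_phase): violet_phase contains green_phase ✓
(violet_phase, red_phase): violet_phase contains red_phase ✓
Count: 9.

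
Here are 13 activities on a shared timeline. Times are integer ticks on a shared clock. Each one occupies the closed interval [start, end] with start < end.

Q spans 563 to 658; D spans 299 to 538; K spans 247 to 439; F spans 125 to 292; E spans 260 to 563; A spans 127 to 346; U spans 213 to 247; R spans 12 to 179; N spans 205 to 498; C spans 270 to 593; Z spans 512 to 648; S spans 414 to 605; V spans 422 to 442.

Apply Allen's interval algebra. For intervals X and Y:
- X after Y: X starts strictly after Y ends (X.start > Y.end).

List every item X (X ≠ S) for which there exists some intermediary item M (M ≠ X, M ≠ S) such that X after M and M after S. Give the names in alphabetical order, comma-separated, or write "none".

none

Target S = [414, 605].
Intermediaries M with M after S: none.
Union: none.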